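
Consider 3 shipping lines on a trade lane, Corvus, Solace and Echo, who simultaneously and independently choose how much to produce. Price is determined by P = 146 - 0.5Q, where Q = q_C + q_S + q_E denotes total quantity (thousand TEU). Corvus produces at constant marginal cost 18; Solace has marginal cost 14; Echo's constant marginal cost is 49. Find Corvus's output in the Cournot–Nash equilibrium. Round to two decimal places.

77.50

Corvus's profit: π_C = (146 - 0.5Q)q_C - (18q_C). Setting ∂π_C/∂q_C = 0: 128 - q_C - (1/2)(q_S + q_E) = 0.
Solace's first-order condition: 132 - q_S - (1/2)(q_C + q_E) = 0.
Echo's first-order condition: 97 - q_E - (1/2)(q_C + q_S) = 0.
Adding the 3 conditions: 357 − Q − Q = 0, i.e. Q = 357/2.
Back-substituting: q_C = (128 − 357/4)/(1/2) = 155/2, q_S = (132 − 357/4)/(1/2) = 171/2, q_E = (97 − 357/4)/(1/2) = 31/2.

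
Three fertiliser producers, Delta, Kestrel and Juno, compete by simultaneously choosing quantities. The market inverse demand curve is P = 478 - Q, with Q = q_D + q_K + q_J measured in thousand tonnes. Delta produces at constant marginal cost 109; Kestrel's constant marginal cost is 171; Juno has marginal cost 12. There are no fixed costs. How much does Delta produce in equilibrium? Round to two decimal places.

83.50

Delta's profit: π_D = (478 - Q)q_D - (109q_D). Setting ∂π_D/∂q_D = 0: 369 - 2q_D - (q_K + q_J) = 0.
Kestrel's profit: π_K = (478 - Q)q_K - (171q_K). Setting ∂π_K/∂q_K = 0: 307 - 2q_K - (q_D + q_J) = 0.
Juno's profit: π_J = (478 - Q)q_J - (12q_J). Setting ∂π_J/∂q_J = 0: 466 - 2q_J - (q_D + q_K) = 0.
Summing all 3 equations gives 1142 − 4Q = 0, hence Q = 571/2.
Back-substituting: q_D = (369 − 571/2) = 167/2, q_K = (307 − 571/2) = 43/2, q_J = (466 − 571/2) = 361/2.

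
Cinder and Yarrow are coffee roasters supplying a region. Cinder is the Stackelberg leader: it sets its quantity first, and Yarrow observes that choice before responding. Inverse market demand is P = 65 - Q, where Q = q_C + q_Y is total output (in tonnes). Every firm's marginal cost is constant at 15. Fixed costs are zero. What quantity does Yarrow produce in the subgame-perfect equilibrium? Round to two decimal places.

12.50

Solve by backward induction. Given q_C, the follower Yarrow maximises π_Y = (65 - q_C - q_Y)q_Y - 15q_Y.
Setting the follower's marginal profit to zero, 50 - q_C - 2q_Y = 0, i.e. q_Y = (50 - q_C)/2.
Cinder substitutes q_Y(q_C) into its own profit: π_C = q_C(65 - q_C - (50 - q_C)/2) - 15q_C = (40 - (1/2)q_C)q_C - 15q_C.
The leader's first-order condition 25 - q_C = 0 yields q_C = 25.
Then q_Y = (50 - 25)/2 = 25/2.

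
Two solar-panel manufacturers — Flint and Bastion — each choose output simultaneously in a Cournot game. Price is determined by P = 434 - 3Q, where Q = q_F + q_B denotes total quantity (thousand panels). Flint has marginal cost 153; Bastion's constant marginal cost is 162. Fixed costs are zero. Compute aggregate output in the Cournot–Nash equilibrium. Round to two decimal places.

Flint's profit: π_F = (434 - 3Q)q_F - (153q_F). Setting ∂π_F/∂q_F = 0: 281 - 6q_F - 3(q_B) = 0.
Bastion's profit: π_B = (434 - 3Q)q_B - (162q_B). Setting ∂π_B/∂q_B = 0: 272 - 6q_B - 3(q_F) = 0.
Best responses: q_F = (281 - 3q_B)/6, q_B = (272 - 3q_F)/6.
Solving the pair: q_F = 290/9, q_B = 263/9.
Total output Q = 290/9 + 263/9 = 553/9.

61.44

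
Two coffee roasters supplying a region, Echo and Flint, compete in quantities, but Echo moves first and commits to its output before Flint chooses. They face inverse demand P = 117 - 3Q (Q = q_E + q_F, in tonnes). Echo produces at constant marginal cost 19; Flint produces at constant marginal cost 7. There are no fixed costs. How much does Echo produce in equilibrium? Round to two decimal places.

14.33

The follower Flint best-responds to any q_E: π_F = (117 - 3Q)q_F - 7q_F.
Setting the follower's marginal profit to zero, 110 - 3q_E - 6q_F = 0, i.e. q_F = (110 - 3q_E)/6.
Echo substitutes q_F(q_E) into its own profit: π_E = q_E(117 - 3q_E - (110 - 3q_E)/2) - 19q_E = (62 - (3/2)q_E)q_E - 19q_E.
Leader FOC: 43 - 3q_E = 0, so q_E = 43/3.
Then q_F = (110 - 3·(43/3))/6 = 67/6.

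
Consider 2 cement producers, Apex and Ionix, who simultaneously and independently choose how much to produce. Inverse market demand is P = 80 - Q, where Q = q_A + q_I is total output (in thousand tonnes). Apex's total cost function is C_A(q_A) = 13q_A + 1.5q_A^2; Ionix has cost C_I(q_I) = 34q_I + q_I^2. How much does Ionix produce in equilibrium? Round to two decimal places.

8.58

Apex's profit: π_A = (80 - Q)q_A - (13q_A + (3/2)q_A²). Setting ∂π_A/∂q_A = 0: 67 - 5q_A - (q_I) = 0.
Ionix's first-order condition: 46 - 4q_I - (q_A) = 0.
So q_A = (67 - q_I)/5 and q_I = (46 - q_A)/4.
Substituting one into the other gives q_A = 222/19 and q_I = 163/19.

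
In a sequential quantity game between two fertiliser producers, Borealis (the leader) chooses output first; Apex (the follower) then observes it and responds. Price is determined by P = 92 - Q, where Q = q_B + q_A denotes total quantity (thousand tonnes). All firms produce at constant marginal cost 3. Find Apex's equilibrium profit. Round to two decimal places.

Solve by backward induction. Given q_B, the follower Apex maximises π_A = (92 - q_B - q_A)q_A - 3q_A.
Setting the follower's marginal profit to zero, 89 - q_B - 2q_A = 0, i.e. q_A = (89 - q_B)/2.
Borealis substitutes q_A(q_B) into its own profit: π_B = q_B(92 - q_B - (89 - q_B)/2) - 3q_B = (95/2 - (1/2)q_B)q_B - 3q_B.
Leader FOC: 89/2 - q_B = 0, so q_B = 89/2.
Then q_A = (89 - 89/2)/2 = 89/4.
Price P = 92 - 267/4 = 101/4.
Apex's profit: (101/4 - 3)·(89/4) = 495.0625.

495.06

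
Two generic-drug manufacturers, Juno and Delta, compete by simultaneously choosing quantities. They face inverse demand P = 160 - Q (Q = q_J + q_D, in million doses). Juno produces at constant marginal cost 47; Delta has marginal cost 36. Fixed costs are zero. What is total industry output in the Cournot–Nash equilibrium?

79

Juno's profit: π_J = (160 - Q)q_J - (47q_J). Setting ∂π_J/∂q_J = 0: 113 - 2q_J - (q_D) = 0.
Delta's first-order condition: 124 - 2q_D - (q_J) = 0.
So q_J = (113 - q_D)/2 and q_D = (124 - q_J)/2.
Substituting one into the other gives q_J = 34 and q_D = 45.
Total output Q = 34 + 45 = 79.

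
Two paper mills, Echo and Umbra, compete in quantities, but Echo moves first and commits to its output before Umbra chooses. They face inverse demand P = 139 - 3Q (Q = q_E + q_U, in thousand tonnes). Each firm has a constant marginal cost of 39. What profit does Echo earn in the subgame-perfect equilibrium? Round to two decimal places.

416.67

Solve by backward induction. Given q_E, the follower Umbra maximises π_U = (139 - 3q_E - 3q_U)q_U - 39q_U.
Setting the follower's marginal profit to zero, 100 - 3q_E - 6q_U = 0, i.e. q_U = (100 - 3q_E)/6.
The leader anticipates this reaction. Substituting into P = 139 - 3Q gives P = 89 - (3/2)q_E, so π_E = (89 - (3/2)q_E)q_E - 39q_E.
Maximising: ∂π_E/∂q_E = 50 - 3q_E = 0, giving q_E = 50/3.
Then q_U = (100 - 3·(50/3))/6 = 25/3.
Price P = 139 - 3·25 = 64.
Echo's profit: (64 - 39)·(50/3) = 1250/3.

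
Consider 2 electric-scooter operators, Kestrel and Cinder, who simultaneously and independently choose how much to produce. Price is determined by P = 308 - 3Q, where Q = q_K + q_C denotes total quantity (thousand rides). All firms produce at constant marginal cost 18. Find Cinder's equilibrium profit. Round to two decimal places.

3114.81

A representative firm's profit is π_i = q_i(308 - 3Q) - 18q_i.
First-order condition (treating rivals' output as given): 290 - 6q_i - 3q_j = 0.
With identical firms every q_j equals q_i, so q_j = q_i and 290 = 9q_i, giving q_i = 290/9.
Price P = 308 - 3·(580/9) = 344/3.
Cinder's profit: (344/3 - 18)·(290/9) = 3114.8148.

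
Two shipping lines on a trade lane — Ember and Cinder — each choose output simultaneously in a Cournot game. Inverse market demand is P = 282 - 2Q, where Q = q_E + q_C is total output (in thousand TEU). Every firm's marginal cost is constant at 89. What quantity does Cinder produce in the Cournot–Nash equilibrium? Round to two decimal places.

32.17

Each firm earns π_i = (282 - 2Q)q_i - 89q_i.
First-order condition (treating rivals' output as given): 193 - 4q_i - 2q_j = 0.
By symmetry each firm produces the same amount; substituting q_j = q_i yields q_i = 193/6.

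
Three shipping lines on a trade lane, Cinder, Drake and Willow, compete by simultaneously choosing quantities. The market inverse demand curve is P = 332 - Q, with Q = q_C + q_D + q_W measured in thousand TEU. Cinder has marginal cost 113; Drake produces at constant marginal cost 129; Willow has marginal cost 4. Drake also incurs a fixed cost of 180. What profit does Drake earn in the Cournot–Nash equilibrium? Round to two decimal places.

Cinder's profit: π_C = (332 - Q)q_C - (113q_C). Setting ∂π_C/∂q_C = 0: 219 - 2q_C - (q_D + q_W) = 0.
Drake's first-order condition: 203 - 2q_D - (q_C + q_W) = 0.
Willow's first-order condition: 328 - 2q_W - (q_C + q_D) = 0.
Adding the 3 first-order conditions: 750 − 4Q = 0, so Q = 375/2.
Back-substituting: q_C = (219 − 375/2) = 63/2, q_D = (203 − 375/2) = 31/2, q_W = (328 − 375/2) = 281/2.
Price P = 332 - 375/2 = 289/2.
Drake's profit: (289/2 - 129)·(31/2) - 180 = 241/4.

60.25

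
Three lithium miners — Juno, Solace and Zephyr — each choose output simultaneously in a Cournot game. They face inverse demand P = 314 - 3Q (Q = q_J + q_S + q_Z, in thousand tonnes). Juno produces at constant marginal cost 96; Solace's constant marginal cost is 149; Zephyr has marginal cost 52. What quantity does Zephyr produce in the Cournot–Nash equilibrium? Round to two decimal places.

33.58

Juno's profit: π_J = (314 - 3Q)q_J - (96q_J). Setting ∂π_J/∂q_J = 0: 218 - 6q_J - 3(q_S + q_Z) = 0.
Solace's profit: π_S = (314 - 3Q)q_S - (149q_S). Setting ∂π_S/∂q_S = 0: 165 - 6q_S - 3(q_J + q_Z) = 0.
Zephyr's profit: π_Z = (314 - 3Q)q_Z - (52q_Z). Setting ∂π_Z/∂q_Z = 0: 262 - 6q_Z - 3(q_J + q_S) = 0.
Adding the 3 conditions: 645 − 6Q − 6Q = 0, i.e. Q = 215/4.
Back-substituting: q_J = (218 − 645/4)/3 = 227/12, q_S = (165 − 645/4)/3 = 5/4, q_Z = (262 − 645/4)/3 = 403/12.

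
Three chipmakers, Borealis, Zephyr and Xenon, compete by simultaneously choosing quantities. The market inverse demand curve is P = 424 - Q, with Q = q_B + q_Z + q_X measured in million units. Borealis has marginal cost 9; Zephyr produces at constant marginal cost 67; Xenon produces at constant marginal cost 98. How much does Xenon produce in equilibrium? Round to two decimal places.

Borealis's profit: π_B = (424 - Q)q_B - (9q_B). Setting ∂π_B/∂q_B = 0: 415 - 2q_B - (q_Z + q_X) = 0.
Zephyr's profit: π_Z = (424 - Q)q_Z - (67q_Z). Setting ∂π_Z/∂q_Z = 0: 357 - 2q_Z - (q_B + q_X) = 0.
Xenon's profit: π_X = (424 - Q)q_X - (98q_X). Setting ∂π_X/∂q_X = 0: 326 - 2q_X - (q_B + q_Z) = 0.
Adding the 3 conditions: 1098 − 2Q − 2Q = 0, i.e. Q = 549/2.
Back-substituting: q_B = (415 − 549/2) = 281/2, q_Z = (357 − 549/2) = 165/2, q_X = (326 − 549/2) = 103/2.

51.50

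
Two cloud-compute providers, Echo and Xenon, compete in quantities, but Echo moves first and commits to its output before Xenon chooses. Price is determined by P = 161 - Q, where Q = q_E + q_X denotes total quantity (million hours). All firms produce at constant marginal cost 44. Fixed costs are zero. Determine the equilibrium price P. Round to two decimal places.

Solve by backward induction. Given q_E, the follower Xenon maximises π_X = (161 - q_E - q_X)q_X - 44q_X.
Setting the follower's marginal profit to zero, 117 - q_E - 2q_X = 0, i.e. q_X = (117 - q_E)/2.
The leader anticipates this reaction. Substituting into P = 161 - Q gives P = 205/2 - (1/2)q_E, so π_E = (205/2 - (1/2)q_E)q_E - 44q_E.
Leader FOC: 117/2 - q_E = 0, so q_E = 117/2.
Then q_X = (117 - 117/2)/2 = 117/4.
Total output Q = 351/4, so price P = 161 - 351/4 = 293/4.

73.25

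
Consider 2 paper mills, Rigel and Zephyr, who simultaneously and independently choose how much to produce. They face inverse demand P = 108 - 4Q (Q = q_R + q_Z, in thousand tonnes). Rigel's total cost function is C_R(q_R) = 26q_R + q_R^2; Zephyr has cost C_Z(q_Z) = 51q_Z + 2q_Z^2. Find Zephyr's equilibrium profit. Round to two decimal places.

Rigel's profit: π_R = (108 - 4Q)q_R - (26q_R + q_R²). Setting ∂π_R/∂q_R = 0: 82 - 10q_R - 4(q_Z) = 0.
Zephyr's profit: π_Z = (108 - 4Q)q_Z - (51q_Z + 2q_Z²). Setting ∂π_Z/∂q_Z = 0: 57 - 12q_Z - 4(q_R) = 0.
So q_R = (82 - 4q_Z)/10 and q_Z = (57 - 4q_R)/12.
Solving the pair: q_R = 189/26, q_Z = 121/52.
Price P = 108 - 4·(499/52) = 905/13.
Zephyr's profit: (905/13)·(121/52) - 51·(121/52) - 2(121/52)² = 32.4874.

32.49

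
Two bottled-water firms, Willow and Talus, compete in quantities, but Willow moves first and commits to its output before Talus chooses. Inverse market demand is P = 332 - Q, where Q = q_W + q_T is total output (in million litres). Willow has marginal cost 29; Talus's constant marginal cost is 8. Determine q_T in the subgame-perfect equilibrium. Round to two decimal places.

91.50

The follower Talus best-responds to any q_W: π_T = (332 - Q)q_T - 8q_T.
Setting the follower's marginal profit to zero, 324 - q_W - 2q_T = 0, i.e. q_T = (324 - q_W)/2.
Willow substitutes q_T(q_W) into its own profit: π_W = q_W(332 - q_W - (324 - q_W)/2) - 29q_W = (170 - (1/2)q_W)q_W - 29q_W.
Leader FOC: 141 - q_W = 0, so q_W = 141.
Then q_T = (324 - 141)/2 = 183/2.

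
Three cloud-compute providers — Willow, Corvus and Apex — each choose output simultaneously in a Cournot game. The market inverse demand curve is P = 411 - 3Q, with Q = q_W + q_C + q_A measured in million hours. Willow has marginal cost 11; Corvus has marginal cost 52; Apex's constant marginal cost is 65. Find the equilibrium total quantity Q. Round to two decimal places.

Willow's profit: π_W = (411 - 3Q)q_W - (11q_W). Setting ∂π_W/∂q_W = 0: 400 - 6q_W - 3(q_C + q_A) = 0.
Corvus's profit: π_C = (411 - 3Q)q_C - (52q_C). Setting ∂π_C/∂q_C = 0: 359 - 6q_C - 3(q_W + q_A) = 0.
Apex's profit: π_A = (411 - 3Q)q_A - (65q_A). Setting ∂π_A/∂q_A = 0: 346 - 6q_A - 3(q_W + q_C) = 0.
Summing all 3 equations gives 1105 − 12Q = 0, hence Q = 1105/12.
Back-substituting: q_W = (400 − 1105/4)/3 = 165/4, q_C = (359 − 1105/4)/3 = 331/12, q_A = (346 − 1105/4)/3 = 93/4.
Total output Q = 165/4 + 331/12 + 93/4 = 1105/12.

92.08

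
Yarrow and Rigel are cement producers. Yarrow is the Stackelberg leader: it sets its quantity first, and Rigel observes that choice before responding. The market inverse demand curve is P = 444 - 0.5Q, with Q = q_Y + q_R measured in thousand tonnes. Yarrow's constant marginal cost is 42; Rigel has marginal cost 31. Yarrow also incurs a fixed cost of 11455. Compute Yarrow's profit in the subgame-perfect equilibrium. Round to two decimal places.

26765.25

The follower Rigel best-responds to any q_Y: π_R = (444 - 0.5Q)q_R - 31q_R.
Follower FOC: 413 - (1/2)q_Y - q_R = 0, so q_R(q_Y) = (413 - (1/2)q_Y).
Yarrow substitutes q_R(q_Y) into its own profit: π_Y = q_Y(444 - (1/2)q_Y - (413 - (1/2)q_Y)/2) - 42q_Y = (475/2 - (1/4)q_Y)q_Y - 42q_Y.
Maximising: ∂π_Y/∂q_Y = 391/2 - (1/2)q_Y = 0, giving q_Y = 391.
Then q_R = (413 - (1/2)·391) = 435/2.
Price P = 444 - (1/2)·(1217/2) = 559/4.
Yarrow's profit: (559/4 - 42)·391 - 11455 = 26765.2500.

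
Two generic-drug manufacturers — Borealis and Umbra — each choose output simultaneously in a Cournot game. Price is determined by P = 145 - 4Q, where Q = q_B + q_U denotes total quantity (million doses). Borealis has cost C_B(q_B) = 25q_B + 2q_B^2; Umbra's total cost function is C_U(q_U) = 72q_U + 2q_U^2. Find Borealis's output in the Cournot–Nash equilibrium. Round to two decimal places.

8.97

Borealis's profit: π_B = (145 - 4Q)q_B - (25q_B + 2q_B²). Setting ∂π_B/∂q_B = 0: 120 - 12q_B - 4(q_U) = 0.
Umbra's profit: π_U = (145 - 4Q)q_U - (72q_U + 2q_U²). Setting ∂π_U/∂q_U = 0: 73 - 12q_U - 4(q_B) = 0.
Best responses: q_B = (120 - 4q_U)/12, q_U = (73 - 4q_B)/12.
Substituting one into the other gives q_B = 287/32 and q_U = 99/32.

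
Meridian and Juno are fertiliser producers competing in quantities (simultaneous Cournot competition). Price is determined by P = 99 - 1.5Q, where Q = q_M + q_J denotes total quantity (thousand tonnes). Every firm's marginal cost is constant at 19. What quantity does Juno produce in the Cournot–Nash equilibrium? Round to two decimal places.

A representative firm's profit is π_i = q_i(99 - 1.5Q) - 19q_i.
Setting ∂π_i/∂q_i = 0 with rivals' quantities fixed: 80 - 3q_i - (3/2)q_j = 0.
By symmetry each firm produces the same amount; substituting q_j = q_i yields q_i = 80/(9/2) = 160/9.

17.78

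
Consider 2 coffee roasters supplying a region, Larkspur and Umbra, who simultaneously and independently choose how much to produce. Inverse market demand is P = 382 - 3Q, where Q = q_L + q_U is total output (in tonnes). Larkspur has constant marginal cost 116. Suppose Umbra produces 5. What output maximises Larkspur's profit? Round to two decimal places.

With the rival's output fixed at 5, Larkspur's profit is π_L = (382 - 3·5 - 3q_L)q_L - (116q_L) = (367 - 3q_L)q_L - (116q_L).
∂π_L/∂q_L = 251 - 6q_L = 0, so q_L = 251/6.

41.83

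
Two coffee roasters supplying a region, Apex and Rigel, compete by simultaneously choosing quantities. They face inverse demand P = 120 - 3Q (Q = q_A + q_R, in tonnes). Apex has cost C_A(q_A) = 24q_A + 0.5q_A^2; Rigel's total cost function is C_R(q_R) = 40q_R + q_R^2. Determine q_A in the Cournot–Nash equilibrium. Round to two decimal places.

11.23

Apex's profit: π_A = (120 - 3Q)q_A - (24q_A + (1/2)q_A²). Setting ∂π_A/∂q_A = 0: 96 - 7q_A - 3(q_R) = 0.
Rigel's profit: π_R = (120 - 3Q)q_R - (40q_R + q_R²). Setting ∂π_R/∂q_R = 0: 80 - 8q_R - 3(q_A) = 0.
So q_A = (96 - 3q_R)/7 and q_R = (80 - 3q_A)/8.
Solving the pair: q_A = 528/47, q_R = 272/47.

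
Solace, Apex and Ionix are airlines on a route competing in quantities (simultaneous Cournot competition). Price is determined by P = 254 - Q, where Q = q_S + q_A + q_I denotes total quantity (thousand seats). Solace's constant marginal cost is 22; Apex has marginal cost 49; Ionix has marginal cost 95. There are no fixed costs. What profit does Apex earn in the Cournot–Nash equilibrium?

Solace's profit: π_S = (254 - Q)q_S - (22q_S). Setting ∂π_S/∂q_S = 0: 232 - 2q_S - (q_A + q_I) = 0.
Apex's first-order condition: 205 - 2q_A - (q_S + q_I) = 0.
Ionix's profit: π_I = (254 - Q)q_I - (95q_I). Setting ∂π_I/∂q_I = 0: 159 - 2q_I - (q_S + q_A) = 0.
Adding the 3 first-order conditions: 596 − 4Q = 0, so Q = 149.
Back-substituting: q_S = (232 − 149) = 83, q_A = (205 − 149) = 56, q_I = (159 − 149) = 10.
Price P = 254 - 149 = 105.
Apex's profit: (105 - 49)·56 = 3136.

3136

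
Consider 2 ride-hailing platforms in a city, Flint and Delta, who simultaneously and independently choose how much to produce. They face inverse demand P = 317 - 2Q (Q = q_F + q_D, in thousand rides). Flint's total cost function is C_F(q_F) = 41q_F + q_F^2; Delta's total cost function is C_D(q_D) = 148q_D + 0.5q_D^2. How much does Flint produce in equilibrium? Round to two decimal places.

Flint's profit: π_F = (317 - 2Q)q_F - (41q_F + q_F²). Setting ∂π_F/∂q_F = 0: 276 - 6q_F - 2(q_D) = 0.
Delta's profit: π_D = (317 - 2Q)q_D - (148q_D + (1/2)q_D²). Setting ∂π_D/∂q_D = 0: 169 - 5q_D - 2(q_F) = 0.
Best responses: q_F = (276 - 2q_D)/6, q_D = (169 - 2q_F)/5.
Substituting one into the other gives q_F = 521/13 and q_D = 231/13.

40.08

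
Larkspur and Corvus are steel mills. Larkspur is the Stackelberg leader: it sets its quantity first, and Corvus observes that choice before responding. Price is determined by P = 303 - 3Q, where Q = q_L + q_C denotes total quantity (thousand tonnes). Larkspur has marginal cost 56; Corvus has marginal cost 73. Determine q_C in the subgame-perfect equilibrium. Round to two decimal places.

Solve by backward induction. Given q_L, the follower Corvus maximises π_C = (303 - 3q_L - 3q_C)q_C - 73q_C.
∂π_C/∂q_C = 230 - 3q_L - 6q_C = 0 gives the reaction function q_C = (230 - 3q_L)/6.
The leader anticipates this reaction. Substituting into P = 303 - 3Q gives P = 188 - (3/2)q_L, so π_L = (188 - (3/2)q_L)q_L - 56q_L.
Leader FOC: 132 - 3q_L = 0, so q_L = 44.
Then q_C = (230 - 3·44)/6 = 49/3.

16.33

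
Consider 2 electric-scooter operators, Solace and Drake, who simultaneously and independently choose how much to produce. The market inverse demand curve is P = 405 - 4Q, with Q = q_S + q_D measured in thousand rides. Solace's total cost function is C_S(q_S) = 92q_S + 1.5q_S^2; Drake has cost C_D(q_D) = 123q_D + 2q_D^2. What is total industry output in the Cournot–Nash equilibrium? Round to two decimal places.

38.60

Solace's profit: π_S = (405 - 4Q)q_S - (92q_S + (3/2)q_S²). Setting ∂π_S/∂q_S = 0: 313 - 11q_S - 4(q_D) = 0.
Drake's first-order condition: 282 - 12q_D - 4(q_S) = 0.
So q_S = (313 - 4q_D)/11 and q_D = (282 - 4q_S)/12.
Substituting one into the other gives q_S = 657/29 and q_D = 925/58.
Total output Q = 657/29 + 925/58 = 38.6034.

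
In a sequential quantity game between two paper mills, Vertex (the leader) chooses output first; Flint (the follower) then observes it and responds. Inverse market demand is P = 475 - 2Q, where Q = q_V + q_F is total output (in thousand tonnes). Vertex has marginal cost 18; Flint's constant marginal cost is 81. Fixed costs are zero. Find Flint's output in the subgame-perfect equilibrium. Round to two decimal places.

33.50

The follower Flint best-responds to any q_V: π_F = (475 - 2Q)q_F - 81q_F.
Follower FOC: 394 - 2q_V - 4q_F = 0, so q_F(q_V) = (394 - 2q_V)/4.
The leader anticipates this reaction. Substituting into P = 475 - 2Q gives P = 278 - q_V, so π_V = (278 - q_V)q_V - 18q_V.
Maximising: ∂π_V/∂q_V = 260 - 2q_V = 0, giving q_V = 130.
Then q_F = (394 - 2·130)/4 = 67/2.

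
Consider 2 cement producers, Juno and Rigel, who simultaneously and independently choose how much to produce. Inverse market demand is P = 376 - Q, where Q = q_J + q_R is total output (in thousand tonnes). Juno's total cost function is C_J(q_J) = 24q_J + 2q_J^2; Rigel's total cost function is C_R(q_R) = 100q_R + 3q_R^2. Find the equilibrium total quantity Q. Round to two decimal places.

Juno's profit: π_J = (376 - Q)q_J - (24q_J + 2q_J²). Setting ∂π_J/∂q_J = 0: 352 - 6q_J - (q_R) = 0.
Rigel's first-order condition: 276 - 8q_R - (q_J) = 0.
Best responses: q_J = (352 - q_R)/6, q_R = (276 - q_J)/8.
Substituting one into the other gives q_J = 54.0426 and q_R = 1304/47.
Total output Q = 54.0426 + 1304/47 = 81.7872.

81.79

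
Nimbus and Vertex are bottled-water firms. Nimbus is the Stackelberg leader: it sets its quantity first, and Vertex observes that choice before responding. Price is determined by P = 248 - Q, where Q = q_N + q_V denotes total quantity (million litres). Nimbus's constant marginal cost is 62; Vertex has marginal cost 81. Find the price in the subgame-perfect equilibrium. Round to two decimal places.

The follower Vertex best-responds to any q_N: π_V = (248 - Q)q_V - 81q_V.
∂π_V/∂q_V = 167 - q_N - 2q_V = 0 gives the reaction function q_V = (167 - q_N)/2.
The leader anticipates this reaction. Substituting into P = 248 - Q gives P = 329/2 - (1/2)q_N, so π_N = (329/2 - (1/2)q_N)q_N - 62q_N.
The leader's first-order condition 205/2 - q_N = 0 yields q_N = 205/2.
Then q_V = (167 - 205/2)/2 = 129/4.
Total output Q = 539/4, so price P = 248 - 539/4 = 453/4.

113.25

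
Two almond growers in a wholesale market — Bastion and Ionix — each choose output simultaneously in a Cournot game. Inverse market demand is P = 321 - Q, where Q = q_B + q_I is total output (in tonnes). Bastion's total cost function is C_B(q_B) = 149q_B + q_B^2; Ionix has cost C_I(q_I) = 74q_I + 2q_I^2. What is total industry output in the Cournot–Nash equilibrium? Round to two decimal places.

69.61

Bastion's profit: π_B = (321 - Q)q_B - (149q_B + q_B²). Setting ∂π_B/∂q_B = 0: 172 - 4q_B - (q_I) = 0.
Ionix's profit: π_I = (321 - Q)q_I - (74q_I + 2q_I²). Setting ∂π_I/∂q_I = 0: 247 - 6q_I - (q_B) = 0.
So q_B = (172 - q_I)/4 and q_I = (247 - q_B)/6.
Solving the pair: q_B = 785/23, q_I = 816/23.
Total output Q = 785/23 + 816/23 = 1601/23.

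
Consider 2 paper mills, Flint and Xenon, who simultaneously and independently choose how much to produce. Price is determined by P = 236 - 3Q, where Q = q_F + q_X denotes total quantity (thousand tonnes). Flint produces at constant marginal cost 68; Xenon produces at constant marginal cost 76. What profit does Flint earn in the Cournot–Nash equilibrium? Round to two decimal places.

1147.26

Flint's profit: π_F = (236 - 3Q)q_F - (68q_F). Setting ∂π_F/∂q_F = 0: 168 - 6q_F - 3(q_X) = 0.
Xenon's first-order condition: 160 - 6q_X - 3(q_F) = 0.
So q_F = (168 - 3q_X)/6 and q_X = (160 - 3q_F)/6.
Solving the pair: q_F = 176/9, q_X = 152/9.
Price P = 236 - 3·(328/9) = 380/3.
Flint's profit: (380/3 - 68)·(176/9) = 1147.2593.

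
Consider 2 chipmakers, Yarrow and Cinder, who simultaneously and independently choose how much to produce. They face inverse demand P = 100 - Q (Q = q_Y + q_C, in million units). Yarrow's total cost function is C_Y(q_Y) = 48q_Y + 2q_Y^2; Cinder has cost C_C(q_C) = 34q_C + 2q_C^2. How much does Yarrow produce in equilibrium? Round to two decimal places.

7.03

Yarrow's profit: π_Y = (100 - Q)q_Y - (48q_Y + 2q_Y²). Setting ∂π_Y/∂q_Y = 0: 52 - 6q_Y - (q_C) = 0.
Cinder's first-order condition: 66 - 6q_C - (q_Y) = 0.
Rearranging gives the reaction functions q_Y = (52 - q_C)/6 and q_C = (66 - q_Y)/6.
Solving the pair: q_Y = 246/35, q_C = 344/35.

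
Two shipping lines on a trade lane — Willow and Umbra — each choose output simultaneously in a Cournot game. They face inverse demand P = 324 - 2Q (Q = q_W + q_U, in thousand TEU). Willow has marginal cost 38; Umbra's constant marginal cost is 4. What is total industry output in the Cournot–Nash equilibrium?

101

Willow's profit: π_W = (324 - 2Q)q_W - (38q_W). Setting ∂π_W/∂q_W = 0: 286 - 4q_W - 2(q_U) = 0.
Umbra's profit: π_U = (324 - 2Q)q_U - (4q_U). Setting ∂π_U/∂q_U = 0: 320 - 4q_U - 2(q_W) = 0.
Best responses: q_W = (286 - 2q_U)/4, q_U = (320 - 2q_W)/4.
Substituting one into the other gives q_W = 42 and q_U = 59.
Total output Q = 42 + 59 = 101.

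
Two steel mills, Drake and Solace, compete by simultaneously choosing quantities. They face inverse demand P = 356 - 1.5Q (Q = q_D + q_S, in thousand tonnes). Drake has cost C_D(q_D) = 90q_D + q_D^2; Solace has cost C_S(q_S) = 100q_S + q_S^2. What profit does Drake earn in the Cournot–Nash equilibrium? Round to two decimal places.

Drake's profit: π_D = (356 - 1.5Q)q_D - (90q_D + q_D²). Setting ∂π_D/∂q_D = 0: 266 - 5q_D - (3/2)(q_S) = 0.
Solace's first-order condition: 256 - 5q_S - (3/2)(q_D) = 0.
Best responses: q_D = (266 - (3/2)q_S)/5, q_S = (256 - (3/2)q_D)/5.
Substituting one into the other gives q_D = 41.5824 and q_S = 38.7253.
Price P = 356 - (3/2)·(1044/13) = 235.5385.
Drake's profit: 235.5385·41.5824 - 90·41.5824 - 41.5824² = 4322.7436.

4322.74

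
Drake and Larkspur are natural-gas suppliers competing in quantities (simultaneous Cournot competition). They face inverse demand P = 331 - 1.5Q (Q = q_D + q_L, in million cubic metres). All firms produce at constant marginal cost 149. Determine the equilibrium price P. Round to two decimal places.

Each firm earns π_i = (331 - 1.5Q)q_i - 149q_i.
First-order condition (treating rivals' output as given): 182 - 3q_i - (3/2)q_j = 0.
With identical firms every q_j equals q_i, so q_j = q_i and 182 = (9/2)q_i, giving q_i = 364/9.
Total output Q = 728/9, so price P = 331 - (3/2)·(728/9) = 629/3.

209.67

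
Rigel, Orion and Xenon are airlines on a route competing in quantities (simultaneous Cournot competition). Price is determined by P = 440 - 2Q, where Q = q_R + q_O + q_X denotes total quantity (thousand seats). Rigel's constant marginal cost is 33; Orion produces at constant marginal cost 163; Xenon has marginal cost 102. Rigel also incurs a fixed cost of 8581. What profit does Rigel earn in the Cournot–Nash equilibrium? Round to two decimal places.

2895.13

Rigel's profit: π_R = (440 - 2Q)q_R - (33q_R). Setting ∂π_R/∂q_R = 0: 407 - 4q_R - 2(q_O + q_X) = 0.
Orion's profit: π_O = (440 - 2Q)q_O - (163q_O). Setting ∂π_O/∂q_O = 0: 277 - 4q_O - 2(q_R + q_X) = 0.
Xenon's profit: π_X = (440 - 2Q)q_X - (102q_X). Setting ∂π_X/∂q_X = 0: 338 - 4q_X - 2(q_R + q_O) = 0.
Adding the 3 first-order conditions: 1022 − 8Q = 0, so Q = 511/4.
Back-substituting: q_R = (407 − 511/2)/2 = 303/4, q_O = (277 − 511/2)/2 = 43/4, q_X = (338 − 511/2)/2 = 165/4.
Price P = 440 - 2·(511/4) = 369/2.
Rigel's profit: (369/2 - 33)·(303/4) - 8581 = 2895.1250.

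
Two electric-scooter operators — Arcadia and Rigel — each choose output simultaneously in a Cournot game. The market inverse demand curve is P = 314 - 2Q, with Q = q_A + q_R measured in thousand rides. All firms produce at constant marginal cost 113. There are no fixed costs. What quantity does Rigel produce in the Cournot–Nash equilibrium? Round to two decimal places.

Each firm earns π_i = (314 - 2Q)q_i - 113q_i.
First-order condition (treating rivals' output as given): 201 - 4q_i - 2q_j = 0.
By symmetry each firm produces the same amount; substituting q_j = q_i yields q_i = 201/6 = 67/2.

33.50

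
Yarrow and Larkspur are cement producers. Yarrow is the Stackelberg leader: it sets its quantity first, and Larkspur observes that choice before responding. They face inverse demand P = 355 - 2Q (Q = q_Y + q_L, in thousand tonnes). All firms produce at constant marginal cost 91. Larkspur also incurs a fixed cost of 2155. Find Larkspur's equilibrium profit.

The follower Larkspur best-responds to any q_Y: π_L = (355 - 2Q)q_L - 91q_L.
∂π_L/∂q_L = 264 - 2q_Y - 4q_L = 0 gives the reaction function q_L = (264 - 2q_Y)/4.
The leader anticipates this reaction. Substituting into P = 355 - 2Q gives P = 223 - q_Y, so π_Y = (223 - q_Y)q_Y - 91q_Y.
Leader FOC: 132 - 2q_Y = 0, so q_Y = 66.
Then q_L = (264 - 2·66)/4 = 33.
Price P = 355 - 2·99 = 157.
Larkspur's profit: (157 - 91)·33 - 2155 = 23.

23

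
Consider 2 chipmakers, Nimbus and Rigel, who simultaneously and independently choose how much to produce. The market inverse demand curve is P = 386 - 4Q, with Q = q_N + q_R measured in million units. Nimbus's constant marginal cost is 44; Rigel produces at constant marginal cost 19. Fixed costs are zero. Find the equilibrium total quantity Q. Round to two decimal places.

59.08

Nimbus's profit: π_N = (386 - 4Q)q_N - (44q_N). Setting ∂π_N/∂q_N = 0: 342 - 8q_N - 4(q_R) = 0.
Rigel's first-order condition: 367 - 8q_R - 4(q_N) = 0.
So q_N = (342 - 4q_R)/8 and q_R = (367 - 4q_N)/8.
Substituting one into the other gives q_N = 317/12 and q_R = 98/3.
Total output Q = 317/12 + 98/3 = 709/12.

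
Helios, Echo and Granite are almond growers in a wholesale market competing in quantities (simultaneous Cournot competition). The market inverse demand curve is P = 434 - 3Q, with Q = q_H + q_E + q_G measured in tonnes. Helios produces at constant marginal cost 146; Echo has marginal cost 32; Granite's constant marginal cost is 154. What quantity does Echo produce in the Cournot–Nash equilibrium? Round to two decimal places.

Helios's profit: π_H = (434 - 3Q)q_H - (146q_H). Setting ∂π_H/∂q_H = 0: 288 - 6q_H - 3(q_E + q_G) = 0.
Echo's profit: π_E = (434 - 3Q)q_E - (32q_E). Setting ∂π_E/∂q_E = 0: 402 - 6q_E - 3(q_H + q_G) = 0.
Granite's first-order condition: 280 - 6q_G - 3(q_H + q_E) = 0.
Summing all 3 equations gives 970 − 12Q = 0, hence Q = 485/6.
Back-substituting: q_H = (288 − 485/2)/3 = 91/6, q_E = (402 − 485/2)/3 = 319/6, q_G = (280 − 485/2)/3 = 25/2.

53.17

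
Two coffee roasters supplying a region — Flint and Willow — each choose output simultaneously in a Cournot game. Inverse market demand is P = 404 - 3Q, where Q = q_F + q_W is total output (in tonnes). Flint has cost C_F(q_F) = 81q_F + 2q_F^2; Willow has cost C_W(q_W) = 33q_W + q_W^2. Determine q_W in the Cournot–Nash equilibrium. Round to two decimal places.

38.61

Flint's profit: π_F = (404 - 3Q)q_F - (81q_F + 2q_F²). Setting ∂π_F/∂q_F = 0: 323 - 10q_F - 3(q_W) = 0.
Willow's profit: π_W = (404 - 3Q)q_W - (33q_W + q_W²). Setting ∂π_W/∂q_W = 0: 371 - 8q_W - 3(q_F) = 0.
Rearranging gives the reaction functions q_F = (323 - 3q_W)/10 and q_W = (371 - 3q_F)/8.
Substituting one into the other gives q_F = 1471/71 and q_W = 38.6056.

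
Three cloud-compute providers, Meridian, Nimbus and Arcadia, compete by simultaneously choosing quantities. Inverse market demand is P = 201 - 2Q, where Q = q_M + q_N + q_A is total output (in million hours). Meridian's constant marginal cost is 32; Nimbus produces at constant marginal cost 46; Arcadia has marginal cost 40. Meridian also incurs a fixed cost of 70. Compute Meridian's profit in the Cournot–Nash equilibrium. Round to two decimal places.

Meridian's profit: π_M = (201 - 2Q)q_M - (32q_M). Setting ∂π_M/∂q_M = 0: 169 - 4q_M - 2(q_N + q_A) = 0.
Nimbus's first-order condition: 155 - 4q_N - 2(q_M + q_A) = 0.
Arcadia's first-order condition: 161 - 4q_A - 2(q_M + q_N) = 0.
Summing all 3 equations gives 485 − 8Q = 0, hence Q = 485/8.
Back-substituting: q_M = (169 − 485/4)/2 = 191/8, q_N = (155 − 485/4)/2 = 135/8, q_A = (161 − 485/4)/2 = 159/8.
Price P = 201 - 2·(485/8) = 319/4.
Meridian's profit: (319/4 - 32)·(191/8) - 70 = 1070.0313.

1070.03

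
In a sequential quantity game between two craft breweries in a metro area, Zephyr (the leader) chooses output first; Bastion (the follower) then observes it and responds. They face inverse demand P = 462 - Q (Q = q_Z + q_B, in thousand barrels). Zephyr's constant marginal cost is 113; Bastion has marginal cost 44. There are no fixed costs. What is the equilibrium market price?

183

Solve by backward induction. Given q_Z, the follower Bastion maximises π_B = (462 - q_Z - q_B)q_B - 44q_B.
∂π_B/∂q_B = 418 - q_Z - 2q_B = 0 gives the reaction function q_B = (418 - q_Z)/2.
Zephyr substitutes q_B(q_Z) into its own profit: π_Z = q_Z(462 - q_Z - (418 - q_Z)/2) - 113q_Z = (253 - (1/2)q_Z)q_Z - 113q_Z.
The leader's first-order condition 140 - q_Z = 0 yields q_Z = 140.
Then q_B = (418 - 140)/2 = 139.
Total output Q = 279, so price P = 462 - 279 = 183.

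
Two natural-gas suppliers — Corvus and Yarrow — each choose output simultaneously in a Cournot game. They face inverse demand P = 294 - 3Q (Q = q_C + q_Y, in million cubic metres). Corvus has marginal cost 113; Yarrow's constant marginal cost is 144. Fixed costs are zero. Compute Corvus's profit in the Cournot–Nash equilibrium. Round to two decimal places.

Corvus's profit: π_C = (294 - 3Q)q_C - (113q_C). Setting ∂π_C/∂q_C = 0: 181 - 6q_C - 3(q_Y) = 0.
Yarrow's profit: π_Y = (294 - 3Q)q_Y - (144q_Y). Setting ∂π_Y/∂q_Y = 0: 150 - 6q_Y - 3(q_C) = 0.
So q_C = (181 - 3q_Y)/6 and q_Y = (150 - 3q_C)/6.
Substituting one into the other gives q_C = 212/9 and q_Y = 119/9.
Price P = 294 - 3·(331/9) = 551/3.
Corvus's profit: (551/3 - 113)·(212/9) = 1664.5926.

1664.59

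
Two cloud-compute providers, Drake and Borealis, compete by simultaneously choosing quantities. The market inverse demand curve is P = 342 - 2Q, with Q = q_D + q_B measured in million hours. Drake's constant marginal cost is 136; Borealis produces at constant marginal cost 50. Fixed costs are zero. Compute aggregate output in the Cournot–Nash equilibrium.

83

Drake's profit: π_D = (342 - 2Q)q_D - (136q_D). Setting ∂π_D/∂q_D = 0: 206 - 4q_D - 2(q_B) = 0.
Borealis's first-order condition: 292 - 4q_B - 2(q_D) = 0.
Best responses: q_D = (206 - 2q_B)/4, q_B = (292 - 2q_D)/4.
Substituting one into the other gives q_D = 20 and q_B = 63.
Total output Q = 20 + 63 = 83.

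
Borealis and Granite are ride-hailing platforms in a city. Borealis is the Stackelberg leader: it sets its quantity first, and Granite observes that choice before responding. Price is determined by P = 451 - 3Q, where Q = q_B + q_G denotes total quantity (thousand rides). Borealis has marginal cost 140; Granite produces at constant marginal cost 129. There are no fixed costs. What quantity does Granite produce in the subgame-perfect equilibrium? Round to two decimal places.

28.67

The follower Granite best-responds to any q_B: π_G = (451 - 3Q)q_G - 129q_G.
Setting the follower's marginal profit to zero, 322 - 3q_B - 6q_G = 0, i.e. q_G = (322 - 3q_B)/6.
Borealis substitutes q_G(q_B) into its own profit: π_B = q_B(451 - 3q_B - (322 - 3q_B)/2) - 140q_B = (290 - (3/2)q_B)q_B - 140q_B.
Maximising: ∂π_B/∂q_B = 150 - 3q_B = 0, giving q_B = 50.
Then q_G = (322 - 3·50)/6 = 86/3.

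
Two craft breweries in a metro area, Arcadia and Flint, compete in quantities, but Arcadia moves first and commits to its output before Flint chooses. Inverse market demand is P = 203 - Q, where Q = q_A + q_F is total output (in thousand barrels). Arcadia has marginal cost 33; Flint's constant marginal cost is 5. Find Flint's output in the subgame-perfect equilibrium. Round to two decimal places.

63.50

Solve by backward induction. Given q_A, the follower Flint maximises π_F = (203 - q_A - q_F)q_F - 5q_F.
Follower FOC: 198 - q_A - 2q_F = 0, so q_F(q_A) = (198 - q_A)/2.
The leader anticipates this reaction. Substituting into P = 203 - Q gives P = 104 - (1/2)q_A, so π_A = (104 - (1/2)q_A)q_A - 33q_A.
Leader FOC: 71 - q_A = 0, so q_A = 71.
Then q_F = (198 - 71)/2 = 127/2.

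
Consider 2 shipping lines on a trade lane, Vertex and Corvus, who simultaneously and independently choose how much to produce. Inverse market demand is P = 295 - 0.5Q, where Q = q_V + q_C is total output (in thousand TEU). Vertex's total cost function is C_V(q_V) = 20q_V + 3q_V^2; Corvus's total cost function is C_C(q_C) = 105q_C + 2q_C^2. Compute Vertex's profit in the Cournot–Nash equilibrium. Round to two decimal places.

Vertex's profit: π_V = (295 - 0.5Q)q_V - (20q_V + 3q_V²). Setting ∂π_V/∂q_V = 0: 275 - 7q_V - (1/2)(q_C) = 0.
Corvus's profit: π_C = (295 - 0.5Q)q_C - (105q_C + 2q_C²). Setting ∂π_C/∂q_C = 0: 190 - 5q_C - (1/2)(q_V) = 0.
So q_V = (275 - (1/2)q_C)/7 and q_C = (190 - (1/2)q_V)/5.
Solving the pair: q_V = 36.8345, q_C = 34.3165.
Price P = 295 - (1/2)·71.1511 = 259.4245.
Vertex's profit: 259.4245·36.8345 - 20·36.8345 - 3·36.8345² = 4748.7397.

4748.74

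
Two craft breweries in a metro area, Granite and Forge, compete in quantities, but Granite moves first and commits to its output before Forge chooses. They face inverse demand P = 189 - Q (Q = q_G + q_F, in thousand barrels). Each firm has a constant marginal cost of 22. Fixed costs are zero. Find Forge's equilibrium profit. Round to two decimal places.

The follower Forge best-responds to any q_G: π_F = (189 - Q)q_F - 22q_F.
Setting the follower's marginal profit to zero, 167 - q_G - 2q_F = 0, i.e. q_F = (167 - q_G)/2.
Granite substitutes q_F(q_G) into its own profit: π_G = q_G(189 - q_G - (167 - q_G)/2) - 22q_G = (211/2 - (1/2)q_G)q_G - 22q_G.
Leader FOC: 167/2 - q_G = 0, so q_G = 167/2.
Then q_F = (167 - 167/2)/2 = 167/4.
Price P = 189 - 501/4 = 255/4.
Forge's profit: (255/4 - 22)·(167/4) = 1743.0625.

1743.06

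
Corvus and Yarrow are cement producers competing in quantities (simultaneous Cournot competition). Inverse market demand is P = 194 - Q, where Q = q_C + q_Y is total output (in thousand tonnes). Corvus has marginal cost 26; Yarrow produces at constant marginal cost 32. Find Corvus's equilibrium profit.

Corvus's profit: π_C = (194 - Q)q_C - (26q_C). Setting ∂π_C/∂q_C = 0: 168 - 2q_C - (q_Y) = 0.
Yarrow's profit: π_Y = (194 - Q)q_Y - (32q_Y). Setting ∂π_Y/∂q_Y = 0: 162 - 2q_Y - (q_C) = 0.
Rearranging gives the reaction functions q_C = (168 - q_Y)/2 and q_Y = (162 - q_C)/2.
Solving the pair: q_C = 58, q_Y = 52.
Price P = 194 - 110 = 84.
Corvus's profit: (84 - 26)·58 = 3364.

3364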